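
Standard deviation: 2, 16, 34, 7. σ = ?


Mean = 14.7500
Variance = 148.6875
SD = sqrt(148.6875) = 12.1937

SD = 12.1937


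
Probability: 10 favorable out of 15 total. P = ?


P = 10/15 = 0.6667

P = 0.6667


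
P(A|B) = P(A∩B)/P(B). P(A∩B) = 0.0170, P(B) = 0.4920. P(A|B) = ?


P(A|B) = 0.0170/0.4920 = 0.0346

P(A|B) = 0.0346


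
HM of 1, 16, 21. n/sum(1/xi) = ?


Sum of reciprocals = 1/1 + 1/16 + 1/21 = 1.110119
HM = 3/1.110119 = 2.7024

HM = 2.7024


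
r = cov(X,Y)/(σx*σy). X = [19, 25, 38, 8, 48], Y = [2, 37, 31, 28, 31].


Mean X = 27.6000, Mean Y = 25.8000
SD X = 14.065561, SD Y = 12.253979
Cov = 58.520000
r = 58.520000/(14.065561*12.253979) = 0.3395

r = 0.3395


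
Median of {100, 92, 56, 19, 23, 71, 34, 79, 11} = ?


Sorted: 11, 19, 23, 34, 56, 71, 79, 92, 100
n = 9 (odd)
Middle value = 56

Median = 56


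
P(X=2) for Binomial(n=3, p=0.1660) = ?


C(3,2) = 3
p^2 = 0.027556
(1-p)^1 = 0.834000
P = 3 * 0.027556 * 0.834000 = 0.0689

P(X=2) = 0.0689


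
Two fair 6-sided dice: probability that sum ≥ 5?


Total outcomes = 6×6 = 36
Favorable (sum ≥ 5): 30
P = 30/36 = 0.8333

P = 0.8333


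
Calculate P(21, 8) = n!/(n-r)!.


P(21,8) = 21!/13!
= 51090942171709440000/6227020800
= 8204716800

P(21,8) = 8204716800


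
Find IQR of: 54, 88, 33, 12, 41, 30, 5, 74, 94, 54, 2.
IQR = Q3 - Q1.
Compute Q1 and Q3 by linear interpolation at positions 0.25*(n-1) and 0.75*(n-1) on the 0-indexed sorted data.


Sorted: 2, 5, 12, 30, 33, 41, 54, 54, 74, 88, 94
Q1 (25th %ile) = 21.0000
Q3 (75th %ile) = 64.0000
IQR = 64.0000 - 21.0000 = 43.0000

IQR = 43.0000


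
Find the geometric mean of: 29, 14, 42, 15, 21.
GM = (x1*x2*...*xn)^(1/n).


Product = 29 × 14 × 42 × 15 × 21 = 5371380
GM = 5371380^(1/5) = 22.1828

GM = 22.1828


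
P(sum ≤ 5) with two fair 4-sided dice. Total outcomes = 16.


Total outcomes = 4×4 = 16
Favorable (sum ≤ 5): 10
P = 10/16 = 0.6250

P = 0.6250


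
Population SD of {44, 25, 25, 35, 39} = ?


Mean = 33.6000
Variance = 57.4400
SD = sqrt(57.4400) = 7.5789

SD = 7.5789


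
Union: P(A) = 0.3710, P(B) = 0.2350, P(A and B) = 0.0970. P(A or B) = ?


P(A∪B) = 0.3710 + 0.2350 - 0.0970
= 0.6060 - 0.0970
= 0.5090

P(A∪B) = 0.5090


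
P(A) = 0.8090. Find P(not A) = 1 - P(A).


P(not A) = 1 - 0.8090 = 0.1910

P(not A) = 0.1910


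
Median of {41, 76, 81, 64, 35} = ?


Sorted: 35, 41, 64, 76, 81
n = 5 (odd)
Middle value = 64

Median = 64


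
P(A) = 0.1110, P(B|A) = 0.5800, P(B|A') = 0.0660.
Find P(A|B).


P(B) = P(B|A)*P(A) + P(B|A')*P(A')
= 0.5800*0.1110 + 0.0660*0.8890
= 0.064380 + 0.058674 = 0.123054
P(A|B) = 0.064380/0.123054 = 0.5232

P(A|B) = 0.5232


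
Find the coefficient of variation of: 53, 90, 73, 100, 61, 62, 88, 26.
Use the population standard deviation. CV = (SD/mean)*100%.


Mean = 69.1250
SD = 22.3519
CV = (22.3519/69.1250)*100 = 32.3355%

CV = 32.3355%


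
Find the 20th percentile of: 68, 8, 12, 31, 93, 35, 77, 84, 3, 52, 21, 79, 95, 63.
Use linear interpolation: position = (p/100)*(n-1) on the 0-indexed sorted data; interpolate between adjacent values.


Sorted: 3, 8, 12, 21, 31, 35, 52, 63, 68, 77, 79, 84, 93, 95
n = 14
Index = 20/100 * 13 = 2.6000
Lower = data[2] = 12, Upper = data[3] = 21
P20 = 12 + 0.6000*(9) = 17.4000

P20 = 17.4000


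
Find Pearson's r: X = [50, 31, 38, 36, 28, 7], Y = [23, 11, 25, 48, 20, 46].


Mean X = 31.6667, Mean Y = 28.8333
SD X = 13.021350, SD Y = 13.582055
Cov = -71.222222
r = -71.222222/(13.021350*13.582055) = -0.4027

r = -0.4027


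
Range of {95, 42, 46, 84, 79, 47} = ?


Max = 95, Min = 42
Range = 95 - 42 = 53

Range = 53


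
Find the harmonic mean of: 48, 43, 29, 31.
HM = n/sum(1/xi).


Sum of reciprocals = 1/48 + 1/43 + 1/29 + 1/31 = 0.110830
HM = 4/0.110830 = 36.0913

HM = 36.0913


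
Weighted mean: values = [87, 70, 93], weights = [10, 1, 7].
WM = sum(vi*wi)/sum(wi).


Numerator = 87*10 + 70*1 + 93*7 = 1591
Denominator = 10 + 1 + 7 = 18
WM = 1591/18 = 88.3889

WM = 88.3889


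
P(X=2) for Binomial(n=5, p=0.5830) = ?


C(5,2) = 10
p^2 = 0.339889
(1-p)^3 = 0.072512
P = 10 * 0.339889 * 0.072512 = 0.2465

P(X=2) = 0.2465


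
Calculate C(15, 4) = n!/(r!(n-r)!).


C(15,4) = 15!/(4! × 11!)
= 1307674368000/(24 × 39916800)
= 1365

C(15,4) = 1365


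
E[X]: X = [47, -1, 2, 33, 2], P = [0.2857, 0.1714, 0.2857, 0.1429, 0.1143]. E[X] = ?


E[X] = 47*0.2857 - 1*0.1714 + 2*0.2857 + 33*0.1429 + 2*0.1143
= 13.4279 - 0.1714 + 0.5714 + 4.7157 + 0.2286
= 18.7722

E[X] = 18.7722


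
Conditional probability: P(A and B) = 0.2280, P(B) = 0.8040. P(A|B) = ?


P(A|B) = 0.2280/0.8040 = 0.2836

P(A|B) = 0.2836


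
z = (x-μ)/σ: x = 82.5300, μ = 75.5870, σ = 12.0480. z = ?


z = (82.5300 - 75.5870)/12.0480
= 6.9430/12.0480
= 0.5763

z = 0.5763


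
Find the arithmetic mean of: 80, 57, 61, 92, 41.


Sum = 80 + 57 + 61 + 92 + 41 = 331
n = 5
Mean = 331/5 = 66.2000

Mean = 66.2000


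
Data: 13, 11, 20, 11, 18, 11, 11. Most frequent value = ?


Frequencies: 11:4, 13:1, 18:1, 20:1
Max frequency = 4
Mode = 11

Mode = 11


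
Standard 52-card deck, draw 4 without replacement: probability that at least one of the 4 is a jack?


P(at least one) = 1 - P(none)
P(none) = (48/52) × (47/51) × (46/50) × (45/49) = 0.718737
P(at least one) = 1 - 0.718737 = 0.2813

P = 0.2813


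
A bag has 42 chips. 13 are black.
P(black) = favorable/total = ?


P = 13/42 = 0.3095

P = 0.3095


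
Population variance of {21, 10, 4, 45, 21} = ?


Mean = 20.2000
Squared deviations: 0.6400, 104.0400, 262.4400, 615.0400, 0.6400
Sum = 982.8000
Variance = 982.8000/5 = 196.5600

Variance = 196.5600


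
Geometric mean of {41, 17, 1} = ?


Product = 41 × 17 × 1 = 697
GM = 697^(1/3) = 8.8663

GM = 8.8663


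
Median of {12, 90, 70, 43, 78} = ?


Sorted: 12, 43, 70, 78, 90
n = 5 (odd)
Middle value = 70

Median = 70


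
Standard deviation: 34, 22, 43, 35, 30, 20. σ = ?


Mean = 30.6667
Variance = 61.8889
SD = sqrt(61.8889) = 7.8669

SD = 7.8669


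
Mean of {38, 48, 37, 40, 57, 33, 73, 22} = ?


Sum = 38 + 48 + 37 + 40 + 57 + 33 + 73 + 22 = 348
n = 8
Mean = 348/8 = 43.5000

Mean = 43.5000


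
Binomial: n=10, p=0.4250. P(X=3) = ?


C(10,3) = 120
p^3 = 0.076766
(1-p)^7 = 0.020781
P = 120 * 0.076766 * 0.020781 = 0.1914

P(X=3) = 0.1914


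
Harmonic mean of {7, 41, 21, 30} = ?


Sum of reciprocals = 1/7 + 1/41 + 1/21 + 1/30 = 0.248200
HM = 4/0.248200 = 16.1161

HM = 16.1161


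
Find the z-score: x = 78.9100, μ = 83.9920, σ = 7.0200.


z = (78.9100 - 83.9920)/7.0200
= -5.0820/7.0200
= -0.7239

z = -0.7239


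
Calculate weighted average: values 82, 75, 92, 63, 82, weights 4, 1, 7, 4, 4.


Numerator = 82*4 + 75*1 + 92*7 + 63*4 + 82*4 = 1627
Denominator = 4 + 1 + 7 + 4 + 4 = 20
WM = 1627/20 = 81.3500

WM = 81.3500


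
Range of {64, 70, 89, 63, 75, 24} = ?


Max = 89, Min = 24
Range = 89 - 24 = 65

Range = 65


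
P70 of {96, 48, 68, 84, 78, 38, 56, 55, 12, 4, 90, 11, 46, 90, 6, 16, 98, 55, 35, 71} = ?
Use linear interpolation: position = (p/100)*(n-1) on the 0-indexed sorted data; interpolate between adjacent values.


Sorted: 4, 6, 11, 12, 16, 35, 38, 46, 48, 55, 55, 56, 68, 71, 78, 84, 90, 90, 96, 98
n = 20
Index = 70/100 * 19 = 13.3000
Lower = data[13] = 71, Upper = data[14] = 78
P70 = 71 + 0.3000*(7) = 73.1000

P70 = 73.1000


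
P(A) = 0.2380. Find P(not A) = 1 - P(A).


P(not A) = 1 - 0.2380 = 0.7620

P(not A) = 0.7620


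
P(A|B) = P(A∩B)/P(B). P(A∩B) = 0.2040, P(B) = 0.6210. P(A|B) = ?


P(A|B) = 0.2040/0.6210 = 0.3285

P(A|B) = 0.3285


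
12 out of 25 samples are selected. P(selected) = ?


P = 12/25 = 0.4800

P = 0.4800


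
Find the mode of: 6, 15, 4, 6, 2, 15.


Frequencies: 2:1, 4:1, 6:2, 15:2
Max frequency = 2
Mode = 6, 15

Mode = 6, 15


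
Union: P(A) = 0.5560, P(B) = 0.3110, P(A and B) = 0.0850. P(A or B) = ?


P(A∪B) = 0.5560 + 0.3110 - 0.0850
= 0.8670 - 0.0850
= 0.7820

P(A∪B) = 0.7820


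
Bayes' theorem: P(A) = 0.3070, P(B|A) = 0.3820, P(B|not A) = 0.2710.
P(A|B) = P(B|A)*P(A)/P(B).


P(B) = P(B|A)*P(A) + P(B|A')*P(A')
= 0.3820*0.3070 + 0.2710*0.6930
= 0.117274 + 0.187803 = 0.305077
P(A|B) = 0.117274/0.305077 = 0.3844

P(A|B) = 0.3844


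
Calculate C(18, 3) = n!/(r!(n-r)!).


C(18,3) = 18!/(3! × 15!)
= 6402373705728000/(6 × 1307674368000)
= 816

C(18,3) = 816


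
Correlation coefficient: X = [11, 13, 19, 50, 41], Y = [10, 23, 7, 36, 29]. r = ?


Mean X = 26.8000, Mean Y = 21.0000
SD X = 15.753095, SD Y = 11.045361
Cov = 143.400000
r = 143.400000/(15.753095*11.045361) = 0.8241

r = 0.8241


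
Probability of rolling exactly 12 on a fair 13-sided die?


Favorable outcomes (roll = 12): 1
Total outcomes = 13
P = 1/13 = 0.0769

P = 0.0769


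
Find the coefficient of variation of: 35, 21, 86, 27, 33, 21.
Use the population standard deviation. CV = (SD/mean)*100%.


Mean = 37.1667
SD = 22.4827
CV = (22.4827/37.1667)*100 = 60.4916%

CV = 60.4916%


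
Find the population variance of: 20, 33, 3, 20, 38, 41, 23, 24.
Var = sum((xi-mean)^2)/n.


Mean = 25.2500
Squared deviations: 27.5625, 60.0625, 495.0625, 27.5625, 162.5625, 248.0625, 5.0625, 1.5625
Sum = 1027.5000
Variance = 1027.5000/8 = 128.4375

Variance = 128.4375


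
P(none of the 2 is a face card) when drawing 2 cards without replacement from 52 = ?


P(no face cards) = (40/52) × (39/51)
= 0.5882

P = 0.5882


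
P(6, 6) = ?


P(6,6) = 6!/0!
= 720/1
= 720

P(6,6) = 720


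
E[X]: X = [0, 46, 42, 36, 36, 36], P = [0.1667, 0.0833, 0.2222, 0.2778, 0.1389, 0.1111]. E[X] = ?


E[X] = 0*0.1667 + 46*0.0833 + 42*0.2222 + 36*0.2778 + 36*0.1389 + 36*0.1111
= 0 + 3.8318 + 9.3324 + 10.0008 + 5.0004 + 3.9996
= 32.1650

E[X] = 32.1650


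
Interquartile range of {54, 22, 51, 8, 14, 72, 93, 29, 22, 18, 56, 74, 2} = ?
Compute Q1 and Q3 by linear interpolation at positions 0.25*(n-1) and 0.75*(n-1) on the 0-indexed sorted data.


Sorted: 2, 8, 14, 18, 22, 22, 29, 51, 54, 56, 72, 74, 93
Q1 (25th %ile) = 18.0000
Q3 (75th %ile) = 56.0000
IQR = 56.0000 - 18.0000 = 38.0000

IQR = 38.0000


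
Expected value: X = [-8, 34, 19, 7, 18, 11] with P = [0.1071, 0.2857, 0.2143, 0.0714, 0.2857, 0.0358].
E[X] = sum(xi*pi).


E[X] = -8*0.1071 + 34*0.2857 + 19*0.2143 + 7*0.0714 + 18*0.2857 + 11*0.0358
= -0.8568 + 9.7138 + 4.0717 + 0.4998 + 5.1426 + 0.3938
= 18.9649

E[X] = 18.9649


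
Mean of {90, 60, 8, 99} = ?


Sum = 90 + 60 + 8 + 99 = 257
n = 4
Mean = 257/4 = 64.2500

Mean = 64.2500


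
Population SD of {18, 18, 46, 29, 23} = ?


Mean = 26.8000
Variance = 108.5600
SD = sqrt(108.5600) = 10.4192

SD = 10.4192


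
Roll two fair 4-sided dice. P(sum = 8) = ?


Total outcomes = 4×4 = 16
Favorable (sum = 8): 1
P = 1/16 = 0.0625

P = 0.0625


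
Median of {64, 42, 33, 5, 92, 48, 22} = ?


Sorted: 5, 22, 33, 42, 48, 64, 92
n = 7 (odd)
Middle value = 42

Median = 42


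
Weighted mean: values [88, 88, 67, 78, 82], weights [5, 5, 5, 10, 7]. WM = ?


Numerator = 88*5 + 88*5 + 67*5 + 78*10 + 82*7 = 2569
Denominator = 5 + 5 + 5 + 10 + 7 = 32
WM = 2569/32 = 80.2812

WM = 80.2812


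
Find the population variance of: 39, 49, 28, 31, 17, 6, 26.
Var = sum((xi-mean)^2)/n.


Mean = 28.0000
Squared deviations: 121.0000, 441.0000, 0, 9.0000, 121.0000, 484.0000, 4.0000
Sum = 1180.0000
Variance = 1180.0000/7 = 168.5714

Variance = 168.5714


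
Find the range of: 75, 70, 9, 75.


Max = 75, Min = 9
Range = 75 - 9 = 66

Range = 66


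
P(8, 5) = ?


P(8,5) = 8!/3!
= 40320/6
= 6720

P(8,5) = 6720


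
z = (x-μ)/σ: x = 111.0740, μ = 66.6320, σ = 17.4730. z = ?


z = (111.0740 - 66.6320)/17.4730
= 44.4420/17.4730
= 2.5435

z = 2.5435


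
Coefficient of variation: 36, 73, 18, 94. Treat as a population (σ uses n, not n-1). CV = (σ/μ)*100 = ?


Mean = 55.2500
SD = 29.8946
CV = (29.8946/55.2500)*100 = 54.1079%

CV = 54.1079%


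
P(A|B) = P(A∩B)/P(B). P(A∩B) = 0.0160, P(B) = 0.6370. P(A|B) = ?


P(A|B) = 0.0160/0.6370 = 0.0251

P(A|B) = 0.0251


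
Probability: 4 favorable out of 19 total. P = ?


P = 4/19 = 0.2105

P = 0.2105


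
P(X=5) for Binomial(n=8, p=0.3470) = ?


C(8,5) = 56
p^5 = 0.005031
(1-p)^3 = 0.278445
P = 56 * 0.005031 * 0.278445 = 0.0784

P(X=5) = 0.0784


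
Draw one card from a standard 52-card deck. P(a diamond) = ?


13 diamonds in 52 cards
P = 13/52 = 0.2500

P = 0.2500


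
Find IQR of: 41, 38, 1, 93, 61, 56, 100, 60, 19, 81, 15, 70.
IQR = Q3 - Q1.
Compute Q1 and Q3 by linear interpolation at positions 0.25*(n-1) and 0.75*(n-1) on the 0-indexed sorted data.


Sorted: 1, 15, 19, 38, 41, 56, 60, 61, 70, 81, 93, 100
Q1 (25th %ile) = 33.2500
Q3 (75th %ile) = 72.7500
IQR = 72.7500 - 33.2500 = 39.5000

IQR = 39.5000


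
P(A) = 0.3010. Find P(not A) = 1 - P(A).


P(not A) = 1 - 0.3010 = 0.6990

P(not A) = 0.6990


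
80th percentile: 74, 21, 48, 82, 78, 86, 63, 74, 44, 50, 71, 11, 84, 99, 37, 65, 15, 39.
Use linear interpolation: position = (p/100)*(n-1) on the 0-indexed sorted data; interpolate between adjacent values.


Sorted: 11, 15, 21, 37, 39, 44, 48, 50, 63, 65, 71, 74, 74, 78, 82, 84, 86, 99
n = 18
Index = 80/100 * 17 = 13.6000
Lower = data[13] = 78, Upper = data[14] = 82
P80 = 78 + 0.6000*(4) = 80.4000

P80 = 80.4000


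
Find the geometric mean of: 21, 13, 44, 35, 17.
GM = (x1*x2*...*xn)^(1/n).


Product = 21 × 13 × 44 × 35 × 17 = 7147140
GM = 7147140^(1/5) = 23.4869

GM = 23.4869


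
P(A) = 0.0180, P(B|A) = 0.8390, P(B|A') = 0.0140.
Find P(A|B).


P(B) = P(B|A)*P(A) + P(B|A')*P(A')
= 0.8390*0.0180 + 0.0140*0.9820
= 0.015102 + 0.013748 = 0.028850
P(A|B) = 0.015102/0.028850 = 0.5235

P(A|B) = 0.5235


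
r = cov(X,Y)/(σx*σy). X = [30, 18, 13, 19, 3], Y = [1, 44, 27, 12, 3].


Mean X = 16.6000, Mean Y = 17.4000
SD X = 8.777243, SD Y = 16.156732
Cov = -6.840000
r = -6.840000/(8.777243*16.156732) = -0.0482

r = -0.0482


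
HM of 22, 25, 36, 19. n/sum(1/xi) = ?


Sum of reciprocals = 1/22 + 1/25 + 1/36 + 1/19 = 0.165864
HM = 4/0.165864 = 24.1162

HM = 24.1162


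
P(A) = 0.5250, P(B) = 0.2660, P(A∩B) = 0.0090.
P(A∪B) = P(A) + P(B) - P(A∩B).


P(A∪B) = 0.5250 + 0.2660 - 0.0090
= 0.7910 - 0.0090
= 0.7820

P(A∪B) = 0.7820


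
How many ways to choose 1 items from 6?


C(6,1) = 6!/(1! × 5!)
= 720/(1 × 120)
= 6

C(6,1) = 6


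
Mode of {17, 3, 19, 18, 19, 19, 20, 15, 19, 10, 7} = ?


Frequencies: 3:1, 7:1, 10:1, 15:1, 17:1, 18:1, 19:4, 20:1
Max frequency = 4
Mode = 19

Mode = 19


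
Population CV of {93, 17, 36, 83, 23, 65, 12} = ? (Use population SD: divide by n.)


Mean = 47.0000
SD = 30.6081
CV = (30.6081/47.0000)*100 = 65.1237%

CV = 65.1237%


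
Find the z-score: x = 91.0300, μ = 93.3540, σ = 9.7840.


z = (91.0300 - 93.3540)/9.7840
= -2.3240/9.7840
= -0.2375

z = -0.2375


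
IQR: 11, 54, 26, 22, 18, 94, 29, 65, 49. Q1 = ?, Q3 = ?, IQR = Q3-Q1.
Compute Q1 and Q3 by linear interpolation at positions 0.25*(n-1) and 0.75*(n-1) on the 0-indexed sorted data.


Sorted: 11, 18, 22, 26, 29, 49, 54, 65, 94
Q1 (25th %ile) = 22.0000
Q3 (75th %ile) = 54.0000
IQR = 54.0000 - 22.0000 = 32.0000

IQR = 32.0000


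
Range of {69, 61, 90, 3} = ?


Max = 90, Min = 3
Range = 90 - 3 = 87

Range = 87


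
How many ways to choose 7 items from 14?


C(14,7) = 14!/(7! × 7!)
= 87178291200/(5040 × 5040)
= 3432

C(14,7) = 3432


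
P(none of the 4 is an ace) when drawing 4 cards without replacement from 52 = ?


P(no aces) = (48/52) × (47/51) × (46/50) × (45/49)
= 0.7187

P = 0.7187


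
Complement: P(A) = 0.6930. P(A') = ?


P(not A) = 1 - 0.6930 = 0.3070

P(not A) = 0.3070


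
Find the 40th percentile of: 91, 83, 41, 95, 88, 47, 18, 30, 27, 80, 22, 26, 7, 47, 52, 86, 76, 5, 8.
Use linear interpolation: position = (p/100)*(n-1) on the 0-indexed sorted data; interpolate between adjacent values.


Sorted: 5, 7, 8, 18, 22, 26, 27, 30, 41, 47, 47, 52, 76, 80, 83, 86, 88, 91, 95
n = 19
Index = 40/100 * 18 = 7.2000
Lower = data[7] = 30, Upper = data[8] = 41
P40 = 30 + 0.2000*(11) = 32.2000

P40 = 32.2000


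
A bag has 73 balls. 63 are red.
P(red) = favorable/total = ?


P = 63/73 = 0.8630

P = 0.8630


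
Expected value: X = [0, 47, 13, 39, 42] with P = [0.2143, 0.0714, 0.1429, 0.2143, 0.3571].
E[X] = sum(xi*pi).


E[X] = 0*0.2143 + 47*0.0714 + 13*0.1429 + 39*0.2143 + 42*0.3571
= 0 + 3.3558 + 1.8577 + 8.3577 + 14.9982
= 28.5694

E[X] = 28.5694


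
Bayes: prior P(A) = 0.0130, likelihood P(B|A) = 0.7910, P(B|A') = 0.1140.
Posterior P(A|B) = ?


P(B) = P(B|A)*P(A) + P(B|A')*P(A')
= 0.7910*0.0130 + 0.1140*0.9870
= 0.010283 + 0.112518 = 0.122801
P(A|B) = 0.010283/0.122801 = 0.0837

P(A|B) = 0.0837


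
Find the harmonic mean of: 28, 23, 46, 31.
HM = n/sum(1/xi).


Sum of reciprocals = 1/28 + 1/23 + 1/46 + 1/31 = 0.133190
HM = 4/0.133190 = 30.0323

HM = 30.0323


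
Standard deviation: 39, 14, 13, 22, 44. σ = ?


Mean = 26.4000
Variance = 164.2400
SD = sqrt(164.2400) = 12.8156

SD = 12.8156


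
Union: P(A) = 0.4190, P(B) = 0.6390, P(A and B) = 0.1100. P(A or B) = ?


P(A∪B) = 0.4190 + 0.6390 - 0.1100
= 1.0580 - 0.1100
= 0.9480

P(A∪B) = 0.9480


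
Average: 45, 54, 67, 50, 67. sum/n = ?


Sum = 45 + 54 + 67 + 50 + 67 = 283
n = 5
Mean = 283/5 = 56.6000

Mean = 56.6000


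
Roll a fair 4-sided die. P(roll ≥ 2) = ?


Favorable outcomes (roll ≥ 2): 3
Total outcomes = 4
P = 3/4 = 0.7500

P = 0.7500


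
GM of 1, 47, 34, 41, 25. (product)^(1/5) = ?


Product = 1 × 47 × 34 × 41 × 25 = 1637950
GM = 1637950^(1/5) = 17.4928

GM = 17.4928


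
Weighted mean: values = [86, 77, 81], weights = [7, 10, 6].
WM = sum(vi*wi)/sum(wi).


Numerator = 86*7 + 77*10 + 81*6 = 1858
Denominator = 7 + 10 + 6 = 23
WM = 1858/23 = 80.7826

WM = 80.7826


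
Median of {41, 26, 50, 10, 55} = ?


Sorted: 10, 26, 41, 50, 55
n = 5 (odd)
Middle value = 41

Median = 41


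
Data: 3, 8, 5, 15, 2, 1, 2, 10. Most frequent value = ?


Frequencies: 1:1, 2:2, 3:1, 5:1, 8:1, 10:1, 15:1
Max frequency = 2
Mode = 2

Mode = 2


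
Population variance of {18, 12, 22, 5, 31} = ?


Mean = 17.6000
Squared deviations: 0.1600, 31.3600, 19.3600, 158.7600, 179.5600
Sum = 389.2000
Variance = 389.2000/5 = 77.8400

Variance = 77.8400


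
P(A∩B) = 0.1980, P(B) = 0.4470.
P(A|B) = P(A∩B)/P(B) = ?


P(A|B) = 0.1980/0.4470 = 0.4430

P(A|B) = 0.4430


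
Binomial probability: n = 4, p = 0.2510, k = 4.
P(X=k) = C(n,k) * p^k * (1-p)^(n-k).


C(4,4) = 1
p^4 = 0.003969
(1-p)^0 = 1.000000
P = 1 * 0.003969 * 1.000000 = 0.0040

P(X=4) = 0.0040


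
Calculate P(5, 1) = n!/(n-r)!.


P(5,1) = 5!/4!
= 120/24
= 5

P(5,1) = 5


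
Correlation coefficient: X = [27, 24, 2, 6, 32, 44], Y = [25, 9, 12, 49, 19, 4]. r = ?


Mean X = 22.5000, Mean Y = 19.6667
SD X = 14.534442, SD Y = 14.761060
Cov = -110.333333
r = -110.333333/(14.534442*14.761060) = -0.5143

r = -0.5143


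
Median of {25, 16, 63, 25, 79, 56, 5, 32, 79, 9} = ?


Sorted: 5, 9, 16, 25, 25, 32, 56, 63, 79, 79
n = 10 (even)
Middle values: 25 and 32
Median = (25+32)/2 = 28.5000

Median = 28.5000


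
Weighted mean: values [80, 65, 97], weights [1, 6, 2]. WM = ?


Numerator = 80*1 + 65*6 + 97*2 = 664
Denominator = 1 + 6 + 2 = 9
WM = 664/9 = 73.7778

WM = 73.7778


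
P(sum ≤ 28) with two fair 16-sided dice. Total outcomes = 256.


Total outcomes = 16×16 = 256
Favorable (sum ≤ 28): 246
P = 246/256 = 0.9609

P = 0.9609


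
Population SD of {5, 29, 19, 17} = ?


Mean = 17.5000
Variance = 72.7500
SD = sqrt(72.7500) = 8.5294

SD = 8.5294


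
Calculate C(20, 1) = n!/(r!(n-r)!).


C(20,1) = 20!/(1! × 19!)
= 2432902008176640000/(1 × 121645100408832000)
= 20

C(20,1) = 20


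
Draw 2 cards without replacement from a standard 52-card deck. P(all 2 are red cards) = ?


P(all red cards) = (26/52) × (25/51)
= 0.2451

P = 0.2451


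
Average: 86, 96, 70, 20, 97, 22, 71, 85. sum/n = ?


Sum = 86 + 96 + 70 + 20 + 97 + 22 + 71 + 85 = 547
n = 8
Mean = 547/8 = 68.3750

Mean = 68.3750


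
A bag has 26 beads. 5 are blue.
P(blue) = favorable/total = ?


P = 5/26 = 0.1923

P = 0.1923


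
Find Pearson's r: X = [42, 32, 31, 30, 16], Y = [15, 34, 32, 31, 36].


Mean X = 30.2000, Mean Y = 29.6000
SD X = 8.304216, SD Y = 7.499333
Cov = -50.720000
r = -50.720000/(8.304216*7.499333) = -0.8144

r = -0.8144


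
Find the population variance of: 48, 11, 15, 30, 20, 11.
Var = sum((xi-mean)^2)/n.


Mean = 22.5000
Squared deviations: 650.2500, 132.2500, 56.2500, 56.2500, 6.2500, 132.2500
Sum = 1033.5000
Variance = 1033.5000/6 = 172.2500

Variance = 172.2500


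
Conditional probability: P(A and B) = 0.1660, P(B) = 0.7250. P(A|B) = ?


P(A|B) = 0.1660/0.7250 = 0.2290

P(A|B) = 0.2290


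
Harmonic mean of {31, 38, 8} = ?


Sum of reciprocals = 1/31 + 1/38 + 1/8 = 0.183574
HM = 3/0.183574 = 16.3422

HM = 16.3422


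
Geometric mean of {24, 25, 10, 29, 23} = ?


Product = 24 × 25 × 10 × 29 × 23 = 4002000
GM = 4002000^(1/5) = 20.9149

GM = 20.9149


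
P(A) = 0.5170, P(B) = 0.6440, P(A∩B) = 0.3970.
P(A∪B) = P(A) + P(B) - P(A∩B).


P(A∪B) = 0.5170 + 0.6440 - 0.3970
= 1.1610 - 0.3970
= 0.7640

P(A∪B) = 0.7640


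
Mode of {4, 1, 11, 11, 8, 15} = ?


Frequencies: 1:1, 4:1, 8:1, 11:2, 15:1
Max frequency = 2
Mode = 11

Mode = 11


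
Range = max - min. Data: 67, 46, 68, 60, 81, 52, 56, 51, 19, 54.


Max = 81, Min = 19
Range = 81 - 19 = 62

Range = 62


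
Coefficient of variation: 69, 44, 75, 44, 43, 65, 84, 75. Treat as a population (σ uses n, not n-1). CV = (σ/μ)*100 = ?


Mean = 62.3750
SD = 15.3618
CV = (15.3618/62.3750)*100 = 24.6281%

CV = 24.6281%


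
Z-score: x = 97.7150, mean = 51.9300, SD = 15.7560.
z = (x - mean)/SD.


z = (97.7150 - 51.9300)/15.7560
= 45.7850/15.7560
= 2.9059

z = 2.9059


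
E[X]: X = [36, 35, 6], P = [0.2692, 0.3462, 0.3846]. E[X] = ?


E[X] = 36*0.2692 + 35*0.3462 + 6*0.3846
= 9.6912 + 12.1170 + 2.3076
= 24.1158

E[X] = 24.1158


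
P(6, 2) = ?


P(6,2) = 6!/4!
= 720/24
= 30

P(6,2) = 30


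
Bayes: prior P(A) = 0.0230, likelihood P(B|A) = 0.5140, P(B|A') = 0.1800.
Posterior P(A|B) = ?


P(B) = P(B|A)*P(A) + P(B|A')*P(A')
= 0.5140*0.0230 + 0.1800*0.9770
= 0.011822 + 0.175860 = 0.187682
P(A|B) = 0.011822/0.187682 = 0.0630

P(A|B) = 0.0630


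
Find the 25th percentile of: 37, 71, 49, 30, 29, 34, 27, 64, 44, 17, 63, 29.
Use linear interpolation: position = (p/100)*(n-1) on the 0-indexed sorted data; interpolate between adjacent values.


Sorted: 17, 27, 29, 29, 30, 34, 37, 44, 49, 63, 64, 71
n = 12
Index = 25/100 * 11 = 2.7500
Lower = data[2] = 29, Upper = data[3] = 29
P25 = 29 + 0.7500*(0) = 29.0000

P25 = 29.0000


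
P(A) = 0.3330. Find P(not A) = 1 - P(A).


P(not A) = 1 - 0.3330 = 0.6670

P(not A) = 0.6670


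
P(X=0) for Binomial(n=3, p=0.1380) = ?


C(3,0) = 1
p^0 = 1.000000
(1-p)^3 = 0.640504
P = 1 * 1.000000 * 0.640504 = 0.6405

P(X=0) = 0.6405


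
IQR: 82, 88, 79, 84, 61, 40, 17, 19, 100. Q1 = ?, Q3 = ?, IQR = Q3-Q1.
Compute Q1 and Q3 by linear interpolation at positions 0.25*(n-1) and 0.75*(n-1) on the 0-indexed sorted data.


Sorted: 17, 19, 40, 61, 79, 82, 84, 88, 100
Q1 (25th %ile) = 40.0000
Q3 (75th %ile) = 84.0000
IQR = 84.0000 - 40.0000 = 44.0000

IQR = 44.0000


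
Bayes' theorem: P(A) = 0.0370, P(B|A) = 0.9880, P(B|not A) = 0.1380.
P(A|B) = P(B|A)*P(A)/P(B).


P(B) = P(B|A)*P(A) + P(B|A')*P(A')
= 0.9880*0.0370 + 0.1380*0.9630
= 0.036556 + 0.132894 = 0.169450
P(A|B) = 0.036556/0.169450 = 0.2157

P(A|B) = 0.2157


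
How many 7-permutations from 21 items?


P(21,7) = 21!/14!
= 51090942171709440000/87178291200
= 586051200

P(21,7) = 586051200


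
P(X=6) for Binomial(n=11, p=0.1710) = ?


C(11,6) = 462
p^6 = 2.500211e-05
(1-p)^5 = 0.391537
P = 462 * 2.500211e-05 * 0.391537 = 0.0045

P(X=6) = 0.0045


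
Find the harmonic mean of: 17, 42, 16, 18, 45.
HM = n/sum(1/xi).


Sum of reciprocals = 1/17 + 1/42 + 1/16 + 1/18 + 1/45 = 0.222911
HM = 5/0.222911 = 22.4305

HM = 22.4305


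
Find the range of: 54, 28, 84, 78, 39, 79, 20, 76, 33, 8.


Max = 84, Min = 8
Range = 84 - 8 = 76

Range = 76


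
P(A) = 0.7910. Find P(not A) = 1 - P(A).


P(not A) = 1 - 0.7910 = 0.2090

P(not A) = 0.2090


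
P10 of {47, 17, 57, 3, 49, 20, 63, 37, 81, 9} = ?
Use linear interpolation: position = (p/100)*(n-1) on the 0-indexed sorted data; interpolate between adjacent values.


Sorted: 3, 9, 17, 20, 37, 47, 49, 57, 63, 81
n = 10
Index = 10/100 * 9 = 0.9000
Lower = data[0] = 3, Upper = data[1] = 9
P10 = 3 + 0.9000*(6) = 8.4000

P10 = 8.4000


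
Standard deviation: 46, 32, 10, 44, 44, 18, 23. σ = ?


Mean = 31.0000
Variance = 176.8571
SD = sqrt(176.8571) = 13.2988

SD = 13.2988


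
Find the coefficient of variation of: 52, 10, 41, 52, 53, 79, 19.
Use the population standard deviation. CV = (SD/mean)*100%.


Mean = 43.7143
SD = 21.4590
CV = (21.4590/43.7143)*100 = 49.0893%

CV = 49.0893%


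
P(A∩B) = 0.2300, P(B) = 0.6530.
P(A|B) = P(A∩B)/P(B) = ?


P(A|B) = 0.2300/0.6530 = 0.3522

P(A|B) = 0.3522


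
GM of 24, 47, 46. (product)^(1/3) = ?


Product = 24 × 47 × 46 = 51888
GM = 51888^(1/3) = 37.2983

GM = 37.2983


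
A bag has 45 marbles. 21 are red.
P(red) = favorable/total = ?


P = 21/45 = 0.4667

P = 0.4667


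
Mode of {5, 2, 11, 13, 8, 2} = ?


Frequencies: 2:2, 5:1, 8:1, 11:1, 13:1
Max frequency = 2
Mode = 2

Mode = 2


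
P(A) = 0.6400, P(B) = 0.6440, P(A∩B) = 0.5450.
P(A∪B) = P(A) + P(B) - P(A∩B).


P(A∪B) = 0.6400 + 0.6440 - 0.5450
= 1.2840 - 0.5450
= 0.7390

P(A∪B) = 0.7390


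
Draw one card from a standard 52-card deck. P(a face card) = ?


12 face cards in 52 cards
P = 12/52 = 0.2308

P = 0.2308


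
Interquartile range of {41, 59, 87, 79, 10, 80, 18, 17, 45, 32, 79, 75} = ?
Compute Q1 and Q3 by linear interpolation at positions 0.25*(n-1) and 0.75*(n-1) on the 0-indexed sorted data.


Sorted: 10, 17, 18, 32, 41, 45, 59, 75, 79, 79, 80, 87
Q1 (25th %ile) = 28.5000
Q3 (75th %ile) = 79.0000
IQR = 79.0000 - 28.5000 = 50.5000

IQR = 50.5000


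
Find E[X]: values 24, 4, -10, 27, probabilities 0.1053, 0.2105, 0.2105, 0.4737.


E[X] = 24*0.1053 + 4*0.2105 - 10*0.2105 + 27*0.4737
= 2.5272 + 0.8420 - 2.1050 + 12.7899
= 14.0541

E[X] = 14.0541


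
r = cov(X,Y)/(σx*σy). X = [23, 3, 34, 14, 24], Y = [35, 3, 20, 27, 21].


Mean X = 19.6000, Mean Y = 21.2000
SD X = 10.442222, SD Y = 10.552725
Cov = 59.680000
r = 59.680000/(10.442222*10.552725) = 0.5416

r = 0.5416


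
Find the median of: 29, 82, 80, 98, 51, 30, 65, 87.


Sorted: 29, 30, 51, 65, 80, 82, 87, 98
n = 8 (even)
Middle values: 65 and 80
Median = (65+80)/2 = 72.5000

Median = 72.5000


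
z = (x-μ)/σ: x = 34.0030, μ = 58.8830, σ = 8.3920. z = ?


z = (34.0030 - 58.8830)/8.3920
= -24.8800/8.3920
= -2.9647

z = -2.9647


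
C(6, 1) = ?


C(6,1) = 6!/(1! × 5!)
= 720/(1 × 120)
= 6

C(6,1) = 6


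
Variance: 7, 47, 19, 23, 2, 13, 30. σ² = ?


Mean = 20.1429
Squared deviations: 172.7347, 721.3061, 1.3061, 8.1633, 329.1633, 51.0204, 97.1633
Sum = 1380.8571
Variance = 1380.8571/7 = 197.2653

Variance = 197.2653


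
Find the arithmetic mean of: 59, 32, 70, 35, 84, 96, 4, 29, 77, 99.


Sum = 59 + 32 + 70 + 35 + 84 + 96 + 4 + 29 + 77 + 99 = 585
n = 10
Mean = 585/10 = 58.5000

Mean = 58.5000


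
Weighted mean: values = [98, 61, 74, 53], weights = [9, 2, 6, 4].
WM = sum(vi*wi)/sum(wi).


Numerator = 98*9 + 61*2 + 74*6 + 53*4 = 1660
Denominator = 9 + 2 + 6 + 4 = 21
WM = 1660/21 = 79.0476

WM = 79.0476


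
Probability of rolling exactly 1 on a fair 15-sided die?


Favorable outcomes (roll = 1): 1
Total outcomes = 15
P = 1/15 = 0.0667

P = 0.0667


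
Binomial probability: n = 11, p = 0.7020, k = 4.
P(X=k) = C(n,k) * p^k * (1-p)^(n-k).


C(11,4) = 330
p^4 = 0.242856
(1-p)^7 = 0.000209
P = 330 * 0.242856 * 0.000209 = 0.0167

P(X=4) = 0.0167


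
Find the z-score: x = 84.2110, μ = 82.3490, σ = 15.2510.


z = (84.2110 - 82.3490)/15.2510
= 1.8620/15.2510
= 0.1221

z = 0.1221


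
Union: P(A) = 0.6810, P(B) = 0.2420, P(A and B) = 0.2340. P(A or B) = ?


P(A∪B) = 0.6810 + 0.2420 - 0.2340
= 0.9230 - 0.2340
= 0.6890

P(A∪B) = 0.6890


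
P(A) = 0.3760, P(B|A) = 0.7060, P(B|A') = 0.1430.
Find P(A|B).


P(B) = P(B|A)*P(A) + P(B|A')*P(A')
= 0.7060*0.3760 + 0.1430*0.6240
= 0.265456 + 0.089232 = 0.354688
P(A|B) = 0.265456/0.354688 = 0.7484

P(A|B) = 0.7484


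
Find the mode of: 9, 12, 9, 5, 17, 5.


Frequencies: 5:2, 9:2, 12:1, 17:1
Max frequency = 2
Mode = 5, 9

Mode = 5, 9


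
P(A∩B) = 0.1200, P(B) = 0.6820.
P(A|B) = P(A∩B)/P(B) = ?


P(A|B) = 0.1200/0.6820 = 0.1760

P(A|B) = 0.1760


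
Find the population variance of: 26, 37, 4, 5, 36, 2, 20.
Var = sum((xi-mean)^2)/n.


Mean = 18.5714
Squared deviations: 55.1837, 339.6122, 212.3265, 184.1837, 303.7551, 274.6122, 2.0408
Sum = 1371.7143
Variance = 1371.7143/7 = 195.9592

Variance = 195.9592


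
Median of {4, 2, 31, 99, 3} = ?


Sorted: 2, 3, 4, 31, 99
n = 5 (odd)
Middle value = 4

Median = 4


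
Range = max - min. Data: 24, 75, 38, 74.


Max = 75, Min = 24
Range = 75 - 24 = 51

Range = 51


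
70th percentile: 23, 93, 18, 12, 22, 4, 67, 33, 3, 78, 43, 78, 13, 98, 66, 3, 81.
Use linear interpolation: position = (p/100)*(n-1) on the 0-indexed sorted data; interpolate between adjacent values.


Sorted: 3, 3, 4, 12, 13, 18, 22, 23, 33, 43, 66, 67, 78, 78, 81, 93, 98
n = 17
Index = 70/100 * 16 = 11.2000
Lower = data[11] = 67, Upper = data[12] = 78
P70 = 67 + 0.2000*(11) = 69.2000

P70 = 69.2000


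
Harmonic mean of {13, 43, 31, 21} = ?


Sum of reciprocals = 1/13 + 1/43 + 1/31 + 1/21 = 0.180056
HM = 4/0.180056 = 22.2153

HM = 22.2153


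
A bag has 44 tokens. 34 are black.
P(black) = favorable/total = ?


P = 34/44 = 0.7727

P = 0.7727


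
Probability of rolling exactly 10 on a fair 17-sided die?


Favorable outcomes (roll = 10): 1
Total outcomes = 17
P = 1/17 = 0.0588

P = 0.0588


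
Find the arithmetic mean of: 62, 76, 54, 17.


Sum = 62 + 76 + 54 + 17 = 209
n = 4
Mean = 209/4 = 52.2500

Mean = 52.2500


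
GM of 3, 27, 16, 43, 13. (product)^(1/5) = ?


Product = 3 × 27 × 16 × 43 × 13 = 724464
GM = 724464^(1/5) = 14.8595

GM = 14.8595


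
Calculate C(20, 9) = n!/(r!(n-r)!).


C(20,9) = 20!/(9! × 11!)
= 2432902008176640000/(362880 × 39916800)
= 167960

C(20,9) = 167960


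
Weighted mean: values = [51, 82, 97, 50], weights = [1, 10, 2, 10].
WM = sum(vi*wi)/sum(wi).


Numerator = 51*1 + 82*10 + 97*2 + 50*10 = 1565
Denominator = 1 + 10 + 2 + 10 = 23
WM = 1565/23 = 68.0435

WM = 68.0435


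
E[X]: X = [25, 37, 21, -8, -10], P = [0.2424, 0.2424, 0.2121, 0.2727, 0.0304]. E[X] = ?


E[X] = 25*0.2424 + 37*0.2424 + 21*0.2121 - 8*0.2727 - 10*0.0304
= 6.0600 + 8.9688 + 4.4541 - 2.1816 - 0.3040
= 16.9973

E[X] = 16.9973


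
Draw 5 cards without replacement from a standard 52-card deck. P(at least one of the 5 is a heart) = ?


P(at least one) = 1 - P(none)
P(none) = (39/52) × (38/51) × (37/50) × (36/49) × (35/48) = 0.221534
P(at least one) = 1 - 0.221534 = 0.7785

P = 0.7785


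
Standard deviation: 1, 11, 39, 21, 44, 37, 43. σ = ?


Mean = 28.0000
Variance = 250.0000
SD = sqrt(250.0000) = 15.8114

SD = 15.8114


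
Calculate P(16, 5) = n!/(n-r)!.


P(16,5) = 16!/11!
= 20922789888000/39916800
= 524160

P(16,5) = 524160


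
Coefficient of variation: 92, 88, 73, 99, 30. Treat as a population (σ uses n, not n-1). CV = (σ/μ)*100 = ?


Mean = 76.4000
SD = 24.7111
CV = (24.7111/76.4000)*100 = 32.3444%

CV = 32.3444%


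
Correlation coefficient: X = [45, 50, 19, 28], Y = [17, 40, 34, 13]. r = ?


Mean X = 35.5000, Mean Y = 26.0000
SD X = 12.539936, SD Y = 11.291590
Cov = 20.750000
r = 20.750000/(12.539936*11.291590) = 0.1465

r = 0.1465


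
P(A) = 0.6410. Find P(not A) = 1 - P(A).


P(not A) = 1 - 0.6410 = 0.3590

P(not A) = 0.3590


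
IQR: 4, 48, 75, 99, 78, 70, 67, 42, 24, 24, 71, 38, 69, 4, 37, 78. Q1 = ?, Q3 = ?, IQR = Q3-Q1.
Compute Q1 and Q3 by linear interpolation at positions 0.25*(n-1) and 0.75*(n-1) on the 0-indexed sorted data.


Sorted: 4, 4, 24, 24, 37, 38, 42, 48, 67, 69, 70, 71, 75, 78, 78, 99
Q1 (25th %ile) = 33.7500
Q3 (75th %ile) = 72.0000
IQR = 72.0000 - 33.7500 = 38.2500

IQR = 38.2500


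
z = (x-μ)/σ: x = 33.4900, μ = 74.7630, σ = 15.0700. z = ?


z = (33.4900 - 74.7630)/15.0700
= -41.2730/15.0700
= -2.7388

z = -2.7388


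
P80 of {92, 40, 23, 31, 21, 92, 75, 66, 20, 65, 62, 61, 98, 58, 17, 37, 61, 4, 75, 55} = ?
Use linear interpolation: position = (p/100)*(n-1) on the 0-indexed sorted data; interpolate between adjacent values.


Sorted: 4, 17, 20, 21, 23, 31, 37, 40, 55, 58, 61, 61, 62, 65, 66, 75, 75, 92, 92, 98
n = 20
Index = 80/100 * 19 = 15.2000
Lower = data[15] = 75, Upper = data[16] = 75
P80 = 75 + 0.2000*(0) = 75.0000

P80 = 75.0000


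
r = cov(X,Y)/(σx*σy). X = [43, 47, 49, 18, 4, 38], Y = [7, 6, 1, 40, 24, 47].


Mean X = 33.1667, Mean Y = 20.8333
SD X = 16.547071, SD Y = 17.639129
Cov = -151.972222
r = -151.972222/(16.547071*17.639129) = -0.5207

r = -0.5207


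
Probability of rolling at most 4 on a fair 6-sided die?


Favorable outcomes (roll ≤ 4): 4
Total outcomes = 6
P = 4/6 = 0.6667

P = 0.6667


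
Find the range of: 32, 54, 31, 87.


Max = 87, Min = 31
Range = 87 - 31 = 56

Range = 56


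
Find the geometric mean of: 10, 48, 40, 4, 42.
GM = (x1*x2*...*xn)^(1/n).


Product = 10 × 48 × 40 × 4 × 42 = 3225600
GM = 3225600^(1/5) = 20.0319

GM = 20.0319


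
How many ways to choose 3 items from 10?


C(10,3) = 10!/(3! × 7!)
= 3628800/(6 × 5040)
= 120

C(10,3) = 120


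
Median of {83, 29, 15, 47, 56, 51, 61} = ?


Sorted: 15, 29, 47, 51, 56, 61, 83
n = 7 (odd)
Middle value = 51

Median = 51


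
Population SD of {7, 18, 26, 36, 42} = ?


Mean = 25.8000
Variance = 156.1600
SD = sqrt(156.1600) = 12.4964

SD = 12.4964


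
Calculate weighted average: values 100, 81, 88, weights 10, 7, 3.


Numerator = 100*10 + 81*7 + 88*3 = 1831
Denominator = 10 + 7 + 3 = 20
WM = 1831/20 = 91.5500

WM = 91.5500


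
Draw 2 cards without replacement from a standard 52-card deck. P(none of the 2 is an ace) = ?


P(no aces) = (48/52) × (47/51)
= 0.8507

P = 0.8507


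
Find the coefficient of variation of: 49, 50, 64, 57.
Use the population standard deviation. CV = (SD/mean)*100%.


Mean = 55.0000
SD = 6.0415
CV = (6.0415/55.0000)*100 = 10.9846%

CV = 10.9846%


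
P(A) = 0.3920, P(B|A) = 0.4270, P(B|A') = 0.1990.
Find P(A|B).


P(B) = P(B|A)*P(A) + P(B|A')*P(A')
= 0.4270*0.3920 + 0.1990*0.6080
= 0.167384 + 0.120992 = 0.288376
P(A|B) = 0.167384/0.288376 = 0.5804

P(A|B) = 0.5804


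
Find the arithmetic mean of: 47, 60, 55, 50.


Sum = 47 + 60 + 55 + 50 = 212
n = 4
Mean = 212/4 = 53.0000

Mean = 53.0000


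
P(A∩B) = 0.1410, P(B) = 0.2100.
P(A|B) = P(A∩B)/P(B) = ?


P(A|B) = 0.1410/0.2100 = 0.6714

P(A|B) = 0.6714


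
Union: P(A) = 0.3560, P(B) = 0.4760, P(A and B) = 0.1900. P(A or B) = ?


P(A∪B) = 0.3560 + 0.4760 - 0.1900
= 0.8320 - 0.1900
= 0.6420

P(A∪B) = 0.6420


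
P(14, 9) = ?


P(14,9) = 14!/5!
= 87178291200/120
= 726485760

P(14,9) = 726485760


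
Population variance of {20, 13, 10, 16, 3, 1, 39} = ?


Mean = 14.5714
Squared deviations: 29.4694, 2.4694, 20.8980, 2.0408, 133.8980, 184.1837, 596.7551
Sum = 969.7143
Variance = 969.7143/7 = 138.5306

Variance = 138.5306


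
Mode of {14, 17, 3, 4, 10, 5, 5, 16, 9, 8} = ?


Frequencies: 3:1, 4:1, 5:2, 8:1, 9:1, 10:1, 14:1, 16:1, 17:1
Max frequency = 2
Mode = 5

Mode = 5


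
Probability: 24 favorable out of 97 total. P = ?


P = 24/97 = 0.2474

P = 0.2474


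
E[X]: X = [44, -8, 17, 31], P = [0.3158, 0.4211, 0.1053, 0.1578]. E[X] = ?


E[X] = 44*0.3158 - 8*0.4211 + 17*0.1053 + 31*0.1578
= 13.8952 - 3.3688 + 1.7901 + 4.8918
= 17.2083

E[X] = 17.2083


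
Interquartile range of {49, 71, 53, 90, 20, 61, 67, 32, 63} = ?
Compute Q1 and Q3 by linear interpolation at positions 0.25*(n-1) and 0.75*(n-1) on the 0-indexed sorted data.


Sorted: 20, 32, 49, 53, 61, 63, 67, 71, 90
Q1 (25th %ile) = 49.0000
Q3 (75th %ile) = 67.0000
IQR = 67.0000 - 49.0000 = 18.0000

IQR = 18.0000


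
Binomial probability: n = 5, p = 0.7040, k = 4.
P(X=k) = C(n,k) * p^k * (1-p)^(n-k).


C(5,4) = 5
p^4 = 0.245635
(1-p)^1 = 0.296000
P = 5 * 0.245635 * 0.296000 = 0.3635

P(X=4) = 0.3635


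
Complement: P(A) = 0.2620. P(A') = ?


P(not A) = 1 - 0.2620 = 0.7380

P(not A) = 0.7380


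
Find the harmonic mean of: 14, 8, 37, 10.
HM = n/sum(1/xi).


Sum of reciprocals = 1/14 + 1/8 + 1/37 + 1/10 = 0.323456
HM = 4/0.323456 = 12.3665

HM = 12.3665


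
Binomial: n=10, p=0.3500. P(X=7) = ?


C(10,7) = 120
p^7 = 0.000643
(1-p)^3 = 0.274625
P = 120 * 0.000643 * 0.274625 = 0.0212

P(X=7) = 0.0212


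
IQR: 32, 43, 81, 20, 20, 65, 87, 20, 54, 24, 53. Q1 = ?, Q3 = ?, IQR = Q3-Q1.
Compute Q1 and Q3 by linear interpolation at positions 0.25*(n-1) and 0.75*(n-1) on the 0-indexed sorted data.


Sorted: 20, 20, 20, 24, 32, 43, 53, 54, 65, 81, 87
Q1 (25th %ile) = 22.0000
Q3 (75th %ile) = 59.5000
IQR = 59.5000 - 22.0000 = 37.5000

IQR = 37.5000


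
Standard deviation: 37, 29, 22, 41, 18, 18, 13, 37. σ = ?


Mean = 26.8750
Variance = 97.8594
SD = sqrt(97.8594) = 9.8924

SD = 9.8924


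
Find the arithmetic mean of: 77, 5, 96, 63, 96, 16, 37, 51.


Sum = 77 + 5 + 96 + 63 + 96 + 16 + 37 + 51 = 441
n = 8
Mean = 441/8 = 55.1250

Mean = 55.1250


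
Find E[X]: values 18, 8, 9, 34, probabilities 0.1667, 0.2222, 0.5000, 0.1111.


E[X] = 18*0.1667 + 8*0.2222 + 9*0.5000 + 34*0.1111
= 3.0006 + 1.7776 + 4.5000 + 3.7774
= 13.0556

E[X] = 13.0556


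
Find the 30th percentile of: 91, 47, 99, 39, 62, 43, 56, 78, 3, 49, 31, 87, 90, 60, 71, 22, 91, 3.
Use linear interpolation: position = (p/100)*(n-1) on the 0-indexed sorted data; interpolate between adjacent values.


Sorted: 3, 3, 22, 31, 39, 43, 47, 49, 56, 60, 62, 71, 78, 87, 90, 91, 91, 99
n = 18
Index = 30/100 * 17 = 5.1000
Lower = data[5] = 43, Upper = data[6] = 47
P30 = 43 + 0.1000*(4) = 43.4000

P30 = 43.4000


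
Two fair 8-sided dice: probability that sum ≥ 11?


Total outcomes = 8×8 = 64
Favorable (sum ≥ 11): 21
P = 21/64 = 0.3281

P = 0.3281


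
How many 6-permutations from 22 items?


P(22,6) = 22!/16!
= 1124000727777607680000/20922789888000
= 53721360

P(22,6) = 53721360


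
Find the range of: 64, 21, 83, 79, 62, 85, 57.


Max = 85, Min = 21
Range = 85 - 21 = 64

Range = 64


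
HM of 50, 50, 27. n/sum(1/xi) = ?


Sum of reciprocals = 1/50 + 1/50 + 1/27 = 0.077037
HM = 3/0.077037 = 38.9423

HM = 38.9423


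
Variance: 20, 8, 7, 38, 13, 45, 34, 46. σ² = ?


Mean = 26.3750
Squared deviations: 40.6406, 337.6406, 375.3906, 135.1406, 178.8906, 346.8906, 58.1406, 385.1406
Sum = 1857.8750
Variance = 1857.8750/8 = 232.2344

Variance = 232.2344


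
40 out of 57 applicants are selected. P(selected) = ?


P = 40/57 = 0.7018

P = 0.7018


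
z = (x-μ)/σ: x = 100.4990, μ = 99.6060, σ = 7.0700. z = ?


z = (100.4990 - 99.6060)/7.0700
= 0.8930/7.0700
= 0.1263

z = 0.1263
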